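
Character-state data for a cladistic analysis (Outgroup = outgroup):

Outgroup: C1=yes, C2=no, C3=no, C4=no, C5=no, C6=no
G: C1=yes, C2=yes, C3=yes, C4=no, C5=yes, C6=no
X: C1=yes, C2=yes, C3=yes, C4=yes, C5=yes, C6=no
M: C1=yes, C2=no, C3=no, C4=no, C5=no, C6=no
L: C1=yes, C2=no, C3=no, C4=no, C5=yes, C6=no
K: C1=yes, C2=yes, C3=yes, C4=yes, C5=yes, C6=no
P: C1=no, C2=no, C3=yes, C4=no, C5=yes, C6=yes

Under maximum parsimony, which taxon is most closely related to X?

Character polarity is set by the outgroup: the derived state is whichever differs from the outgroup's state, so for C1 the derived state is 'no', and for the remaining characters it is 'yes'.
C1: derived state 'no' in P only — an autapomorphy, so it tells us nothing about relationships among taxa.
C2: derived state 'yes' in G, K, and X only — synapomorphy for {G, K, X}.
C3: derived state 'yes' in G, K, P, and X only — synapomorphy for {G, K, P, X}.
C4: derived state 'yes' in K and X only — synapomorphy for {K, X}.
Only G, K, L, P, and X show the derived state 'yes' for C5, supporting them as a clade.
C6 (derived state 'yes') is unique to P (autapomorphy; uninformative for grouping).
Most parsimonious ingroup topology: ((((G,(X,K)),P),L),M).
X and K form a cherry on this tree, so they are sister taxa.

K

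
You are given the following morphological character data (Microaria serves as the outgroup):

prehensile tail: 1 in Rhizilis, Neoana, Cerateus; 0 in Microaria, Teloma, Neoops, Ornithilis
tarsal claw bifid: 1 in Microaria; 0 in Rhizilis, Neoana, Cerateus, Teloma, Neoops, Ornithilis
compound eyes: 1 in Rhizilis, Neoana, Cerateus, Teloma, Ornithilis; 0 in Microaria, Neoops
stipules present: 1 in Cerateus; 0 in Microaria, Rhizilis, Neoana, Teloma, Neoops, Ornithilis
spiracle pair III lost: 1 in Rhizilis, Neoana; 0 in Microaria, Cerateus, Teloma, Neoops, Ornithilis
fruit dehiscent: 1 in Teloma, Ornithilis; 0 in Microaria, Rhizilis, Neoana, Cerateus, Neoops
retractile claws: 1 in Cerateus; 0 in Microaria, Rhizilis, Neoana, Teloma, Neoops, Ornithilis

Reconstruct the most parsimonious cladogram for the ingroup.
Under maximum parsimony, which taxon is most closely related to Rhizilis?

Neoana

Character polarity is set by the outgroup: the derived state is whichever differs from the outgroup's state, so for tarsal claw bifid the derived state is '0', and for the remaining characters it is '1'.
prehensile tail (derived state '1') is shared by Cerateus, Neoana, and Rhizilis — a synapomorphy uniting that clade.
All ingroup taxa share the derived state '0' for tarsal claw bifid; it defines the ingroup but does not resolve relationships within it.
compound eyes (derived state '1') is shared by Cerateus, Neoana, Ornithilis, Rhizilis, and Teloma — a synapomorphy uniting that clade.
stipules present: derived state '1' in Cerateus only — an autapomorphy, so it tells us nothing about relationships among taxa.
spiracle pair III lost: derived state '1' in Neoana and Rhizilis only — synapomorphy for {Neoana, Rhizilis}.
fruit dehiscent: derived state '1' in Ornithilis and Teloma only — synapomorphy for {Ornithilis, Teloma}.
retractile claws (derived state '1') is unique to Cerateus (autapomorphy; uninformative for grouping).
Most parsimonious ingroup topology: ((((Rhizilis,Neoana),Cerateus),(Teloma,Ornithilis)),Neoops).
Rhizilis and Neoana form a cherry on this tree, so they are sister taxa.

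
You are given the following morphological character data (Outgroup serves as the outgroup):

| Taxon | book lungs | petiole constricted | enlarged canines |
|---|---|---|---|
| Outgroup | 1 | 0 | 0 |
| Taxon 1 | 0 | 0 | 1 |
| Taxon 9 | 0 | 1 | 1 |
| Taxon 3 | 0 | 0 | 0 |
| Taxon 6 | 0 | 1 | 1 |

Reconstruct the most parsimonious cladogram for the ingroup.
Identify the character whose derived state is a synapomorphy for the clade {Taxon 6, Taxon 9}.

petiole constricted

Character polarity is set by the outgroup: the derived state is whichever differs from the outgroup's state, so for book lungs the derived state is '0', and for the remaining characters it is '1'.
All ingroup taxa share the derived state '0' for book lungs; it defines the ingroup but does not resolve relationships within it.
petiole constricted: derived state '1' in Taxon 6 and Taxon 9 only — synapomorphy for {Taxon 6, Taxon 9}.
Only Taxon 1, Taxon 6, and Taxon 9 show the derived state '1' for enlarged canines, supporting them as a clade.
Most parsimonious ingroup topology: ((Taxon 1,(Taxon 6,Taxon 9)),Taxon 3).
The clade {Taxon 6, Taxon 9} is supported by petiole constricted: its derived state '1' occurs in exactly those taxa and in no other taxon (including the outgroup).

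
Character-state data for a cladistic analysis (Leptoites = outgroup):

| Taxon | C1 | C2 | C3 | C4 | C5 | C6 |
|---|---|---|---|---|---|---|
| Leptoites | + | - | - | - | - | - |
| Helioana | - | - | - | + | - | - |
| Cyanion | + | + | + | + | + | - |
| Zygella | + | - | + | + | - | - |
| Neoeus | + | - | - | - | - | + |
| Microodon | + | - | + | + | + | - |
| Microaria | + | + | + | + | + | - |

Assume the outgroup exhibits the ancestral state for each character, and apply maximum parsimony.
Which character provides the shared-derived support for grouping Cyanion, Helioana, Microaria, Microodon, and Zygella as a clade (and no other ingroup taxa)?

Character polarity is set by the outgroup: the derived state is whichever differs from the outgroup's state, so for C1 the derived state is '-', and for the remaining characters it is '+'.
C1: derived state '-' in Helioana only — an autapomorphy, so it tells us nothing about relationships among taxa.
C2: derived state '+' in Cyanion and Microaria only — synapomorphy for {Cyanion, Microaria}.
Only Cyanion, Microaria, Microodon, and Zygella show the derived state '+' for C3, supporting them as a clade.
C4: derived state '+' in Cyanion, Helioana, Microaria, Microodon, and Zygella only — synapomorphy for {Cyanion, Helioana, Microaria, Microodon, Zygella}.
C5: derived state '+' in Cyanion, Microaria, and Microodon only — synapomorphy for {Cyanion, Microaria, Microodon}.
C6 (derived state '+') is unique to Neoeus (autapomorphy; uninformative for grouping).
Most parsimonious ingroup topology: ((Helioana,(((Cyanion,Microaria),Microodon),Zygella)),Neoeus).
The clade {Cyanion, Helioana, Microaria, Microodon, Zygella} is supported by C4: its derived state '+' occurs in exactly those taxa and in no other taxon (including the outgroup).

C4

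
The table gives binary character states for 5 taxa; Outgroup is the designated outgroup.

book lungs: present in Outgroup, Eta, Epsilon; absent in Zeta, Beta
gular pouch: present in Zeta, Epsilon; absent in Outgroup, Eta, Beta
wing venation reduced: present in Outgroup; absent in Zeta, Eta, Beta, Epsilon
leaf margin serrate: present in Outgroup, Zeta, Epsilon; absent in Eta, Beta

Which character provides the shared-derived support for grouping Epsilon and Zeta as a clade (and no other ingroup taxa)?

gular pouch

Character polarity is set by the outgroup: the derived state is whichever differs from the outgroup's state, so for book lungs, wing venation reduced, leaf margin serrate the derived state is 'absent', and for the remaining characters it is 'present'.
book lungs groups Beta and Zeta, which is incompatible with the clades supported by the remaining characters; treating it as convergent (homoplasy) costs fewer steps than any alternative tree.
gular pouch (derived state 'present') is shared by Epsilon and Zeta — a synapomorphy uniting that clade.
All ingroup taxa share the derived state 'absent' for wing venation reduced; it defines the ingroup but does not resolve relationships within it.
Only Beta and Eta show the derived state 'absent' for leaf margin serrate, supporting them as a clade.
Most parsimonious ingroup topology: ((Zeta,Epsilon),(Eta,Beta)).
The clade {Epsilon, Zeta} is supported by gular pouch: its derived state 'present' occurs in exactly those taxa and in no other taxon (including the outgroup).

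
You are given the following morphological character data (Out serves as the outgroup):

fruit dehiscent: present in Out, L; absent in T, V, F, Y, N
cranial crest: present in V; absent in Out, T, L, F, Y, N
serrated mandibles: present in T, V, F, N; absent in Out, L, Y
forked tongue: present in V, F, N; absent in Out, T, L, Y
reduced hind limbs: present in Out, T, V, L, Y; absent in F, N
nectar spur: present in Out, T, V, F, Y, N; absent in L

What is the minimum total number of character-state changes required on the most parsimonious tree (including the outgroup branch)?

6

Character polarity is set by the outgroup: the derived state is whichever differs from the outgroup's state, so for fruit dehiscent, reduced hind limbs, nectar spur the derived state is 'absent', and for the remaining characters it is 'present'.
fruit dehiscent: derived state 'absent' in F, N, T, V, and Y only — synapomorphy for {F, N, T, V, Y}.
cranial crest (derived state 'present') is unique to V (autapomorphy; uninformative for grouping).
serrated mandibles: derived state 'present' in F, N, T, and V only — synapomorphy for {F, N, T, V}.
forked tongue (derived state 'present') is shared by F, N, and V — a synapomorphy uniting that clade.
reduced hind limbs: derived state 'absent' in F and N only — synapomorphy for {F, N}.
nectar spur (derived state 'absent') is unique to L (autapomorphy; uninformative for grouping).
Most parsimonious ingroup topology: (((T,(V,(F,N))),Y),L).
Changes per character on this tree: fruit dehiscent: 1; cranial crest: 1; serrated mandibles: 1; forked tongue: 1; reduced hind limbs: 1; nectar spur: 1.
Total = 6.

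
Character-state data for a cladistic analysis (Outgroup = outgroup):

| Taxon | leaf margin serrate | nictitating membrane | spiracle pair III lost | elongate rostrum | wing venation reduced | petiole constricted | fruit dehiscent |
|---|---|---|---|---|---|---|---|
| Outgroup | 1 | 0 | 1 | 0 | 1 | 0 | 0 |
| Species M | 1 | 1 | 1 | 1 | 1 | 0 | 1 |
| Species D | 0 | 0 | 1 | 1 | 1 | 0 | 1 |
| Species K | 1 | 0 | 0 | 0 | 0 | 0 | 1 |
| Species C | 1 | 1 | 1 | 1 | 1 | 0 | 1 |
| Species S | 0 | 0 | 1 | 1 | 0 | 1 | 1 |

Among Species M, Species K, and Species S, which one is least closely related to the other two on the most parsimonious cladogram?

Character polarity is set by the outgroup: the derived state is whichever differs from the outgroup's state, so for leaf margin serrate, spiracle pair III lost, wing venation reduced the derived state is '0', and for the remaining characters it is '1'.
Only Species D and Species S show the derived state '0' for leaf margin serrate, supporting them as a clade.
nictitating membrane: derived state '1' in Species C and Species M only — synapomorphy for {Species C, Species M}.
spiracle pair III lost (derived state '0') is unique to Species K (autapomorphy; uninformative for grouping).
Only Species C, Species D, Species M, and Species S show the derived state '1' for elongate rostrum, supporting them as a clade.
wing venation reduced groups Species K and Species S, which is incompatible with the clades supported by the remaining characters; treating it as convergent (homoplasy) costs fewer steps than any alternative tree.
petiole constricted (derived state '1') is unique to Species S (autapomorphy; uninformative for grouping).
fruit dehiscent (derived state '1') is shared by all ingroup taxa — unites the whole ingroup.
Most parsimonious ingroup topology: (((Species M,Species C),(Species D,Species S)),Species K).
Species M and Species S share a more recent common ancestor with each other than either does with Species K, so Species K is the least closely related of the three.

Species K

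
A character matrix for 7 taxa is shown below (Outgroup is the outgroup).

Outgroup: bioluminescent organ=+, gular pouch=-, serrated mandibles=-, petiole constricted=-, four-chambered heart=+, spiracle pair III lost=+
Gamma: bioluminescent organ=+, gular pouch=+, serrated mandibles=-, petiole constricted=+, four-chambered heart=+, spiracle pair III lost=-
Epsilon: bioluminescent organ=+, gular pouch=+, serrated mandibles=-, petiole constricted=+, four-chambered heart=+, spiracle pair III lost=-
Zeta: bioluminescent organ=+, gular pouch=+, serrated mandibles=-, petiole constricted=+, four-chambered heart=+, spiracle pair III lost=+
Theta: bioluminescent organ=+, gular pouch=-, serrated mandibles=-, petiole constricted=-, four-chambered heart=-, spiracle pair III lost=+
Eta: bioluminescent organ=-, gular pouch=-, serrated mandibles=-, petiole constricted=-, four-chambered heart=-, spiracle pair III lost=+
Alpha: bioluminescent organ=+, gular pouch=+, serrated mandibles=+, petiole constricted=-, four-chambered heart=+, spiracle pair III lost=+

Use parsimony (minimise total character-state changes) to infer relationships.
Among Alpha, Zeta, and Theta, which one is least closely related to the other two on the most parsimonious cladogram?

Theta

Character polarity is set by the outgroup: the derived state is whichever differs from the outgroup's state, so for bioluminescent organ, four-chambered heart, spiracle pair III lost the derived state is '-', and for the remaining characters it is '+'.
bioluminescent organ: derived state '-' in Eta only — an autapomorphy, so it tells us nothing about relationships among taxa.
Only Alpha, Epsilon, Gamma, and Zeta show the derived state '+' for gular pouch, supporting them as a clade.
serrated mandibles (derived state '+') is unique to Alpha (autapomorphy; uninformative for grouping).
petiole constricted (derived state '+') is shared by Epsilon, Gamma, and Zeta — a synapomorphy uniting that clade.
Only Eta and Theta show the derived state '-' for four-chambered heart, supporting them as a clade.
Only Epsilon and Gamma show the derived state '-' for spiracle pair III lost, supporting them as a clade.
Most parsimonious ingroup topology: ((((Gamma,Epsilon),Zeta),Alpha),(Theta,Eta)).
Zeta and Alpha share a more recent common ancestor with each other than either does with Theta, so Theta is the least closely related of the three.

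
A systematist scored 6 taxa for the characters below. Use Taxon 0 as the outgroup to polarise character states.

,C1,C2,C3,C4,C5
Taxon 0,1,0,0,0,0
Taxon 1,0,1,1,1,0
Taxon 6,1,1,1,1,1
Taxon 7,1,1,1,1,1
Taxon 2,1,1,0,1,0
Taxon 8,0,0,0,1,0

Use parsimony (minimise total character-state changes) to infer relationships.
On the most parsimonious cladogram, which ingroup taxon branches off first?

Character polarity is set by the outgroup: the derived state is whichever differs from the outgroup's state, so for C1 the derived state is '0', and for the remaining characters it is '1'.
C1 (state '0') occurs in Taxon 1 and Taxon 8 but conflicts with the nesting implied by the other characters — most parsimoniously interpreted as homoplasy.
C2 (derived state '1') is shared by Taxon 1, Taxon 2, Taxon 6, and Taxon 7 — a synapomorphy uniting that clade.
Only Taxon 1, Taxon 6, and Taxon 7 show the derived state '1' for C3, supporting them as a clade.
C4 (derived state '1') is shared by all ingroup taxa — unites the whole ingroup.
C5 (derived state '1') is shared by Taxon 6 and Taxon 7 — a synapomorphy uniting that clade.
Most parsimonious ingroup topology: (((Taxon 1,(Taxon 6,Taxon 7)),Taxon 2),Taxon 8).
Taxon 8 is sister to the clade containing all other ingroup taxa, so it is the earliest-diverging (most basal) ingroup lineage.

Taxon 8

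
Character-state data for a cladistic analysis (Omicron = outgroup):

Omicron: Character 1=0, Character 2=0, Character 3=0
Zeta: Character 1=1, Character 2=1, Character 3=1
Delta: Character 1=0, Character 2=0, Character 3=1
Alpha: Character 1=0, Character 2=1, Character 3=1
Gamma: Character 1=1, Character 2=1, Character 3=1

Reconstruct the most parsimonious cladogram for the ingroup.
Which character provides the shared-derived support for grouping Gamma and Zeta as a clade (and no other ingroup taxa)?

Character 1

The outgroup has state '0' for every character, so '1' is the derived state throughout.
Only Gamma and Zeta show the derived state '1' for Character 1, supporting them as a clade.
Character 2 (derived state '1') is shared by Alpha, Gamma, and Zeta — a synapomorphy uniting that clade.
All ingroup taxa share the derived state '1' for Character 3; it defines the ingroup but does not resolve relationships within it.
Most parsimonious ingroup topology: (((Zeta,Gamma),Alpha),Delta).
The clade {Gamma, Zeta} is supported by Character 1: its derived state '1' occurs in exactly those taxa and in no other taxon (including the outgroup).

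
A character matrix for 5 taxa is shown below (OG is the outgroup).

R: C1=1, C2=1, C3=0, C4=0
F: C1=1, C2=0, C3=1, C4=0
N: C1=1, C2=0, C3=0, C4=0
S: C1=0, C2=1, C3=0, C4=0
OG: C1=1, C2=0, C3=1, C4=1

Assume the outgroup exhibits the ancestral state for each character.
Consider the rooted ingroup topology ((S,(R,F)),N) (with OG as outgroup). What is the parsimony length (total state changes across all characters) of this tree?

Map each character onto ((S,(R,F)),N) (rooted by OG) and count the minimum state changes it requires (Fitch parsimony):
C1: 1; C2: 2; C3: 2; C4: 1.
Total tree length = 6.

6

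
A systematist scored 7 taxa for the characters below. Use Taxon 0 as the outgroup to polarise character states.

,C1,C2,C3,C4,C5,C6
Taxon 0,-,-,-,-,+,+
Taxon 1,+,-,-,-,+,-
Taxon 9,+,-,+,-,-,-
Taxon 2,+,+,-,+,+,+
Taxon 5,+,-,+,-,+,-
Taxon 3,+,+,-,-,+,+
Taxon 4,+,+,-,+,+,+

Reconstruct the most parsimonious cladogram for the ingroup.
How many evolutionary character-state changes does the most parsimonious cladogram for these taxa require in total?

6

Character polarity is set by the outgroup: the derived state is whichever differs from the outgroup's state, so for C5, C6 the derived state is '-', and for the remaining characters it is '+'.
All ingroup taxa share the derived state '+' for C1; it defines the ingroup but does not resolve relationships within it.
C2 (derived state '+') is shared by Taxon 2, Taxon 3, and Taxon 4 — a synapomorphy uniting that clade.
C3 (derived state '+') is shared by Taxon 5 and Taxon 9 — a synapomorphy uniting that clade.
C4: derived state '+' in Taxon 2 and Taxon 4 only — synapomorphy for {Taxon 2, Taxon 4}.
C5 (derived state '-') is unique to Taxon 9 (autapomorphy; uninformative for grouping).
C6 (derived state '-') is shared by Taxon 1, Taxon 5, and Taxon 9 — a synapomorphy uniting that clade.
Most parsimonious ingroup topology: ((Taxon 1,(Taxon 9,Taxon 5)),((Taxon 2,Taxon 4),Taxon 3)).
Changes per character on this tree: C1: 1; C2: 1; C3: 1; C4: 1; C5: 1; C6: 1.
Total = 6.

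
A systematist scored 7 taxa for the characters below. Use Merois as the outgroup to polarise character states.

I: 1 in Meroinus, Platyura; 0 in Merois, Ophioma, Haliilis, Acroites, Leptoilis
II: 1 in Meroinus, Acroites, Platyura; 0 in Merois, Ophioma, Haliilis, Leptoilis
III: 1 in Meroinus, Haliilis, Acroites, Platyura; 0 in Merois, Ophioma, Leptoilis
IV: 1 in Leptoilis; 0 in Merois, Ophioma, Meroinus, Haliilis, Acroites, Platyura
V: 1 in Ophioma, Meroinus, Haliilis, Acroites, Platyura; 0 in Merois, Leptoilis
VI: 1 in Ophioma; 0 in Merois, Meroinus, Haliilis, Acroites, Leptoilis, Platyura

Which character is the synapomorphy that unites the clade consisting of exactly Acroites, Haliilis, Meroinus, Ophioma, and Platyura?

The outgroup has state '0' for every character, so '1' is the derived state throughout.
Only Meroinus and Platyura show the derived state '1' for I, supporting them as a clade.
Only Acroites, Meroinus, and Platyura show the derived state '1' for II, supporting them as a clade.
Only Acroites, Haliilis, Meroinus, and Platyura show the derived state '1' for III, supporting them as a clade.
IV (derived state '1') is unique to Leptoilis (autapomorphy; uninformative for grouping).
V: derived state '1' in Acroites, Haliilis, Meroinus, Ophioma, and Platyura only — synapomorphy for {Acroites, Haliilis, Meroinus, Ophioma, Platyura}.
VI: derived state '1' in Ophioma only — an autapomorphy, so it tells us nothing about relationships among taxa.
Most parsimonious ingroup topology: ((Ophioma,(((Meroinus,Platyura),Acroites),Haliilis)),Leptoilis).
The clade {Acroites, Haliilis, Meroinus, Ophioma, Platyura} is supported by V: its derived state '1' occurs in exactly those taxa and in no other taxon (including the outgroup).

V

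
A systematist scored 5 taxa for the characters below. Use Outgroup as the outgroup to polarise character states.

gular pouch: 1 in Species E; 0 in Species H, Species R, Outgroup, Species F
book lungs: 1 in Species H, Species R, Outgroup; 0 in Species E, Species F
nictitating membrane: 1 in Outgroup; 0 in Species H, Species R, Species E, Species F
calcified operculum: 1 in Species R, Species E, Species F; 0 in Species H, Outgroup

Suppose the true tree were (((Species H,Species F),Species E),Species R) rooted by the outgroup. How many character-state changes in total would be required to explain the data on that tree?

Map each character onto (((Species H,Species F),Species E),Species R) (rooted by Outgroup) and count the minimum state changes it requires (Fitch parsimony):
gular pouch: 1; book lungs: 2; nictitating membrane: 1; calcified operculum: 2.
Total tree length = 6.

6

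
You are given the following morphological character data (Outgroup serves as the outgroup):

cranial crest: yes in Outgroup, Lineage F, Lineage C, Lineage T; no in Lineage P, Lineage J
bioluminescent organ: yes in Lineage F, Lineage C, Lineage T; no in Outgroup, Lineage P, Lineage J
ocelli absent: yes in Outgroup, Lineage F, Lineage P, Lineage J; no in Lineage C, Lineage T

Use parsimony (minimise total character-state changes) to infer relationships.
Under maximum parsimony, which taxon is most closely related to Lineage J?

Character polarity is set by the outgroup: the derived state is whichever differs from the outgroup's state, so for cranial crest, ocelli absent the derived state is 'no', and for the remaining characters it is 'yes'.
cranial crest: derived state 'no' in Lineage J and Lineage P only — synapomorphy for {Lineage J, Lineage P}.
bioluminescent organ: derived state 'yes' in Lineage C, Lineage F, and Lineage T only — synapomorphy for {Lineage C, Lineage F, Lineage T}.
ocelli absent: derived state 'no' in Lineage C and Lineage T only — synapomorphy for {Lineage C, Lineage T}.
Most parsimonious ingroup topology: ((Lineage F,(Lineage C,Lineage T)),(Lineage P,Lineage J)).
Lineage J and Lineage P form a cherry on this tree, so they are sister taxa.

Lineage P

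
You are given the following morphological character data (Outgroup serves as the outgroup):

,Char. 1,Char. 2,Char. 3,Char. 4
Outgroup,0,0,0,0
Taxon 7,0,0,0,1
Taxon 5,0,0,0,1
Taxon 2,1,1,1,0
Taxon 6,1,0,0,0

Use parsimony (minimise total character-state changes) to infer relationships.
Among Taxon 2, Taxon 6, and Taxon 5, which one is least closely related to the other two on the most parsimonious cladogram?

The outgroup has state '0' for every character, so '1' is the derived state throughout.
Only Taxon 2 and Taxon 6 show the derived state '1' for Char. 1, supporting them as a clade.
Char. 2: derived state '1' in Taxon 2 only — an autapomorphy, so it tells us nothing about relationships among taxa.
Char. 3: derived state '1' in Taxon 2 only — an autapomorphy, so it tells us nothing about relationships among taxa.
Only Taxon 5 and Taxon 7 show the derived state '1' for Char. 4, supporting them as a clade.
Most parsimonious ingroup topology: ((Taxon 7,Taxon 5),(Taxon 2,Taxon 6)).
Taxon 2 and Taxon 6 share a more recent common ancestor with each other than either does with Taxon 5, so Taxon 5 is the least closely related of the three.

Taxon 5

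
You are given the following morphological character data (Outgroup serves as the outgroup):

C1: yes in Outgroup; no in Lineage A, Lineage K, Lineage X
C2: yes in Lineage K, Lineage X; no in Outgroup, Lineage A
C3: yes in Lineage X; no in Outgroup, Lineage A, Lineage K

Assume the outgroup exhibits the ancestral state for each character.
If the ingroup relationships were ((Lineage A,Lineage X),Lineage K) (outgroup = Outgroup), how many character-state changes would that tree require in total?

Map each character onto ((Lineage A,Lineage X),Lineage K) (rooted by Outgroup) and count the minimum state changes it requires (Fitch parsimony):
C1: 1; C2: 2; C3: 1.
Total tree length = 4.

4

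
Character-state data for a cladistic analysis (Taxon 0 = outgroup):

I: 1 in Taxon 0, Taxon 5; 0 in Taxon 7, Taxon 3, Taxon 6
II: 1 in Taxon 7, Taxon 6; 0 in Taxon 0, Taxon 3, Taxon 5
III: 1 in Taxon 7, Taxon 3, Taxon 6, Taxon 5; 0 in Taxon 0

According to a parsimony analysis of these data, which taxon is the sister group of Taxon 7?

Character polarity is set by the outgroup: the derived state is whichever differs from the outgroup's state, so for I the derived state is '0', and for the remaining characters it is '1'.
I (derived state '0') is shared by Taxon 3, Taxon 6, and Taxon 7 — a synapomorphy uniting that clade.
Only Taxon 6 and Taxon 7 show the derived state '1' for II, supporting them as a clade.
All ingroup taxa share the derived state '1' for III; it defines the ingroup but does not resolve relationships within it.
Most parsimonious ingroup topology: (((Taxon 7,Taxon 6),Taxon 3),Taxon 5).
Taxon 7 and Taxon 6 form a cherry on this tree, so they are sister taxa.

Taxon 6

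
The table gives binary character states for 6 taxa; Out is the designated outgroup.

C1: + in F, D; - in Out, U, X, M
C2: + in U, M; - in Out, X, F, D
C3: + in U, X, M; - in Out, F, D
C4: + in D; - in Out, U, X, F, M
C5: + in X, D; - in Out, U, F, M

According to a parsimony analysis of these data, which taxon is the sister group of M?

The outgroup has state '-' for every character, so '+' is the derived state throughout.
C1 (derived state '+') is shared by D and F — a synapomorphy uniting that clade.
C2: derived state '+' in M and U only — synapomorphy for {M, U}.
C3 (derived state '+') is shared by M, U, and X — a synapomorphy uniting that clade.
C4: derived state '+' in D only — an autapomorphy, so it tells us nothing about relationships among taxa.
C5 (state '+') occurs in D and X but conflicts with the nesting implied by the other characters — most parsimoniously interpreted as homoplasy.
Most parsimonious ingroup topology: (((U,M),X),(F,D)).
M and U form a cherry on this tree, so they are sister taxa.

U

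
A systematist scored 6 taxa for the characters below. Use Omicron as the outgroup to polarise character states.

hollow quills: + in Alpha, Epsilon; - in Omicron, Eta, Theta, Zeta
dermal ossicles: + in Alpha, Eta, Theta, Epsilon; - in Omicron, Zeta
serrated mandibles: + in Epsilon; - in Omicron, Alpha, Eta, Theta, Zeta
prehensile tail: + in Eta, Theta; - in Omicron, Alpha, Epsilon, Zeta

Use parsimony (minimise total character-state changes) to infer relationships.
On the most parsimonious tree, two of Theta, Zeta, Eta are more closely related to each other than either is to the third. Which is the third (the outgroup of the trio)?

Zeta

The outgroup has state '-' for every character, so '+' is the derived state throughout.
hollow quills (derived state '+') is shared by Alpha and Epsilon — a synapomorphy uniting that clade.
Only Alpha, Epsilon, Eta, and Theta show the derived state '+' for dermal ossicles, supporting them as a clade.
serrated mandibles (derived state '+') is unique to Epsilon (autapomorphy; uninformative for grouping).
prehensile tail: derived state '+' in Eta and Theta only — synapomorphy for {Eta, Theta}.
Most parsimonious ingroup topology: (((Alpha,Epsilon),(Eta,Theta)),Zeta).
Theta and Eta share a more recent common ancestor with each other than either does with Zeta, so Zeta is the least closely related of the three.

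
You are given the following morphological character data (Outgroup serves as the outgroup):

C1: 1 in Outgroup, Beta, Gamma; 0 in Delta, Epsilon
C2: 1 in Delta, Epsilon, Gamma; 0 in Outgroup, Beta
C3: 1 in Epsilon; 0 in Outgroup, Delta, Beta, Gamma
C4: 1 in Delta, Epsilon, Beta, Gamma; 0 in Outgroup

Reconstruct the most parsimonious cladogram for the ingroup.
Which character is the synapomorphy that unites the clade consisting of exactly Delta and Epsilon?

C1

Character polarity is set by the outgroup: the derived state is whichever differs from the outgroup's state, so for C1 the derived state is '0', and for the remaining characters it is '1'.
Only Delta and Epsilon show the derived state '0' for C1, supporting them as a clade.
Only Delta, Epsilon, and Gamma show the derived state '1' for C2, supporting them as a clade.
C3: derived state '1' in Epsilon only — an autapomorphy, so it tells us nothing about relationships among taxa.
C4 (derived state '1') is shared by all ingroup taxa — unites the whole ingroup.
Most parsimonious ingroup topology: ((Gamma,(Delta,Epsilon)),Beta).
The clade {Delta, Epsilon} is supported by C1: its derived state '0' occurs in exactly those taxa and in no other taxon (including the outgroup).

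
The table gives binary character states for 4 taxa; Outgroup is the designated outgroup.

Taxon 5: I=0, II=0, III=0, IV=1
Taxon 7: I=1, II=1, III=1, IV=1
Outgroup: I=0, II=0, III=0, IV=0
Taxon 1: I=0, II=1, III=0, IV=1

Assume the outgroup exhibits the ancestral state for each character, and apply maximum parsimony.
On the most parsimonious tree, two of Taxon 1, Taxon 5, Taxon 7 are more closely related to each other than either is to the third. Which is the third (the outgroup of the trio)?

The outgroup has state '0' for every character, so '1' is the derived state throughout.
I: derived state '1' in Taxon 7 only — an autapomorphy, so it tells us nothing about relationships among taxa.
II (derived state '1') is shared by Taxon 1 and Taxon 7 — a synapomorphy uniting that clade.
III (derived state '1') is unique to Taxon 7 (autapomorphy; uninformative for grouping).
All ingroup taxa share the derived state '1' for IV; it defines the ingroup but does not resolve relationships within it.
Most parsimonious ingroup topology: ((Taxon 7,Taxon 1),Taxon 5).
Taxon 7 and Taxon 1 share a more recent common ancestor with each other than either does with Taxon 5, so Taxon 5 is the least closely related of the three.

Taxon 5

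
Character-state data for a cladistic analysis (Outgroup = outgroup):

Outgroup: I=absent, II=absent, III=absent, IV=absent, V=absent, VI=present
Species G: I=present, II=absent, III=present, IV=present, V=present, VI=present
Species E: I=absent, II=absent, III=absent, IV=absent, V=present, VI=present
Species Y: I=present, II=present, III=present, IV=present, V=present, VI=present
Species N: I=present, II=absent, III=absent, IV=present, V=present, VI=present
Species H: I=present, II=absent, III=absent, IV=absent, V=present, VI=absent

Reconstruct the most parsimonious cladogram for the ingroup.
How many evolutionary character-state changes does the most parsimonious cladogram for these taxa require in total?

Character polarity is set by the outgroup: the derived state is whichever differs from the outgroup's state, so for VI the derived state is 'absent', and for the remaining characters it is 'present'.
I: derived state 'present' in Species G, Species H, Species N, and Species Y only — synapomorphy for {Species G, Species H, Species N, Species Y}.
II (derived state 'present') is unique to Species Y (autapomorphy; uninformative for grouping).
Only Species G and Species Y show the derived state 'present' for III, supporting them as a clade.
IV (derived state 'present') is shared by Species G, Species N, and Species Y — a synapomorphy uniting that clade.
V (derived state 'present') is shared by all ingroup taxa — unites the whole ingroup.
VI (derived state 'absent') is unique to Species H (autapomorphy; uninformative for grouping).
Most parsimonious ingroup topology: ((((Species G,Species Y),Species N),Species H),Species E).
Changes per character on this tree: I: 1; II: 1; III: 1; IV: 1; V: 1; VI: 1.
Total = 6.

6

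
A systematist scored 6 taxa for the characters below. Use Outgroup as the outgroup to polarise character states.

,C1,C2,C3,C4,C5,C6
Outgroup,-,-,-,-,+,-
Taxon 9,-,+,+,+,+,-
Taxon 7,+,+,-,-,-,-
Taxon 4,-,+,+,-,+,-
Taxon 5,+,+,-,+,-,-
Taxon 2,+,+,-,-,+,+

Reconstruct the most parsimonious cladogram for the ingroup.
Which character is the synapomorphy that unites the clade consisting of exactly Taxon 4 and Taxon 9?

Character polarity is set by the outgroup: the derived state is whichever differs from the outgroup's state, so for C5 the derived state is '-', and for the remaining characters it is '+'.
C1: derived state '+' in Taxon 2, Taxon 5, and Taxon 7 only — synapomorphy for {Taxon 2, Taxon 5, Taxon 7}.
All ingroup taxa share the derived state '+' for C2; it defines the ingroup but does not resolve relationships within it.
C3 (derived state '+') is shared by Taxon 4 and Taxon 9 — a synapomorphy uniting that clade.
C4 (state '+') occurs in Taxon 5 and Taxon 9 but conflicts with the nesting implied by the other characters — most parsimoniously interpreted as homoplasy.
Only Taxon 5 and Taxon 7 show the derived state '-' for C5, supporting them as a clade.
C6 (derived state '+') is unique to Taxon 2 (autapomorphy; uninformative for grouping).
Most parsimonious ingroup topology: ((Taxon 9,Taxon 4),((Taxon 7,Taxon 5),Taxon 2)).
The clade {Taxon 4, Taxon 9} is supported by C3: its derived state '+' occurs in exactly those taxa and in no other taxon (including the outgroup).

C3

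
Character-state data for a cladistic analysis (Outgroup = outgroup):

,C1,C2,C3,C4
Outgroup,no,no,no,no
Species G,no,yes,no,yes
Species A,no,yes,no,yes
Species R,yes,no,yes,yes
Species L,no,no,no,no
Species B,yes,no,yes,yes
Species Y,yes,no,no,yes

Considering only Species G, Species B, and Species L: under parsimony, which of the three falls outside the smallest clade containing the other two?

Species L

The outgroup has state 'no' for every character, so 'yes' is the derived state throughout.
C1 (derived state 'yes') is shared by Species B, Species R, and Species Y — a synapomorphy uniting that clade.
Only Species A and Species G show the derived state 'yes' for C2, supporting them as a clade.
C3: derived state 'yes' in Species B and Species R only — synapomorphy for {Species B, Species R}.
Only Species A, Species B, Species G, Species R, and Species Y show the derived state 'yes' for C4, supporting them as a clade.
Most parsimonious ingroup topology: (((Species G,Species A),((Species R,Species B),Species Y)),Species L).
Species G and Species B share a more recent common ancestor with each other than either does with Species L, so Species L is the least closely related of the three.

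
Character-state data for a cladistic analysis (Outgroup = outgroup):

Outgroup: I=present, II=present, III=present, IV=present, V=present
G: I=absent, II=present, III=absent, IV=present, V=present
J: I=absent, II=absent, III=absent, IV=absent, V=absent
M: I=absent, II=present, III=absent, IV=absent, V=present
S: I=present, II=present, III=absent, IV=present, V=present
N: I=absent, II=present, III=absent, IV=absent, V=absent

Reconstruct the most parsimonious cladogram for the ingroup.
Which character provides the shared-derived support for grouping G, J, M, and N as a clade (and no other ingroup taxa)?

The outgroup has state 'present' for every character, so 'absent' is the derived state throughout.
I (derived state 'absent') is shared by G, J, M, and N — a synapomorphy uniting that clade.
II (derived state 'absent') is unique to J (autapomorphy; uninformative for grouping).
All ingroup taxa share the derived state 'absent' for III; it defines the ingroup but does not resolve relationships within it.
IV: derived state 'absent' in J, M, and N only — synapomorphy for {J, M, N}.
Only J and N show the derived state 'absent' for V, supporting them as a clade.
Most parsimonious ingroup topology: ((G,((J,N),M)),S).
The clade {G, J, M, N} is supported by I: its derived state 'absent' occurs in exactly those taxa and in no other taxon (including the outgroup).

I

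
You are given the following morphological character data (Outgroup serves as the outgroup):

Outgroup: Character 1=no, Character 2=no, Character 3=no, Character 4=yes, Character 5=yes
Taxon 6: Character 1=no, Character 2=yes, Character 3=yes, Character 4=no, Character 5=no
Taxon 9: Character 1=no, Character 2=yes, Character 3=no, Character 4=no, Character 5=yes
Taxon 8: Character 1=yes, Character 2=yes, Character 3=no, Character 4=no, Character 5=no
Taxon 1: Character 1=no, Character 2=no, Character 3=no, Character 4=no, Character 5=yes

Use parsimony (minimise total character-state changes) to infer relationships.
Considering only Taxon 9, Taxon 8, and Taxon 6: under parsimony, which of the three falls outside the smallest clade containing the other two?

Character polarity is set by the outgroup: the derived state is whichever differs from the outgroup's state, so for Character 4, Character 5 the derived state is 'no', and for the remaining characters it is 'yes'.
Character 1 (derived state 'yes') is unique to Taxon 8 (autapomorphy; uninformative for grouping).
Character 2 (derived state 'yes') is shared by Taxon 6, Taxon 8, and Taxon 9 — a synapomorphy uniting that clade.
Character 3: derived state 'yes' in Taxon 6 only — an autapomorphy, so it tells us nothing about relationships among taxa.
All ingroup taxa share the derived state 'no' for Character 4; it defines the ingroup but does not resolve relationships within it.
Character 5: derived state 'no' in Taxon 6 and Taxon 8 only — synapomorphy for {Taxon 6, Taxon 8}.
Most parsimonious ingroup topology: (((Taxon 6,Taxon 8),Taxon 9),Taxon 1).
Taxon 6 and Taxon 8 share a more recent common ancestor with each other than either does with Taxon 9, so Taxon 9 is the least closely related of the three.

Taxon 9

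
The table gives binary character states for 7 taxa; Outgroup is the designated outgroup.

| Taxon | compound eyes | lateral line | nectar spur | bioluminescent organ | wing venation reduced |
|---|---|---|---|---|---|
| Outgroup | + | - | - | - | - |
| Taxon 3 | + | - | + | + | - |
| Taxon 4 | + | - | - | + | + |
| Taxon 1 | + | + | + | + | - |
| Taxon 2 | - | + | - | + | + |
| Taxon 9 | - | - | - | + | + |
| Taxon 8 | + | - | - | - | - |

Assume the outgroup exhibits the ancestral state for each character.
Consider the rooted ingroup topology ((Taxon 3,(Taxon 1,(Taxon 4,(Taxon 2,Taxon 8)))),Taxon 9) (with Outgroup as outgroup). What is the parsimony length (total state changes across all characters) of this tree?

11

Map each character onto ((Taxon 3,(Taxon 1,(Taxon 4,(Taxon 2,Taxon 8)))),Taxon 9) (rooted by Outgroup) and count the minimum state changes it requires (Fitch parsimony):
compound eyes: 2; lateral line: 2; nectar spur: 2; bioluminescent organ: 2; wing venation reduced: 3.
Total tree length = 11.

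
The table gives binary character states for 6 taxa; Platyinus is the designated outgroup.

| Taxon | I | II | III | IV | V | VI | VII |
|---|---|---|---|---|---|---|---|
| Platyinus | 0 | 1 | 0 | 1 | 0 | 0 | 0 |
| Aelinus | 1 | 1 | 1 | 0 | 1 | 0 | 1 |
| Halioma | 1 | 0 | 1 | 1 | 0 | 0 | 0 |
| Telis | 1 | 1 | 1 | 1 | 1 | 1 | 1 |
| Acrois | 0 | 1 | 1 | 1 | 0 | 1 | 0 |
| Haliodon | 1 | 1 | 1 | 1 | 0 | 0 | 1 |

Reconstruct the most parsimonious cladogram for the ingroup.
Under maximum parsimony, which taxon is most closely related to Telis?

Character polarity is set by the outgroup: the derived state is whichever differs from the outgroup's state, so for II, IV the derived state is '0', and for the remaining characters it is '1'.
I: derived state '1' in Aelinus, Haliodon, Halioma, and Telis only — synapomorphy for {Aelinus, Haliodon, Halioma, Telis}.
II (derived state '0') is unique to Halioma (autapomorphy; uninformative for grouping).
All ingroup taxa share the derived state '1' for III; it defines the ingroup but does not resolve relationships within it.
IV: derived state '0' in Aelinus only — an autapomorphy, so it tells us nothing about relationships among taxa.
V: derived state '1' in Aelinus and Telis only — synapomorphy for {Aelinus, Telis}.
VI groups Acrois and Telis, which is incompatible with the clades supported by the remaining characters; treating it as convergent (homoplasy) costs fewer steps than any alternative tree.
VII: derived state '1' in Aelinus, Haliodon, and Telis only — synapomorphy for {Aelinus, Haliodon, Telis}.
Most parsimonious ingroup topology: ((((Aelinus,Telis),Haliodon),Halioma),Acrois).
Telis and Aelinus form a cherry on this tree, so they are sister taxa.

Aelinus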